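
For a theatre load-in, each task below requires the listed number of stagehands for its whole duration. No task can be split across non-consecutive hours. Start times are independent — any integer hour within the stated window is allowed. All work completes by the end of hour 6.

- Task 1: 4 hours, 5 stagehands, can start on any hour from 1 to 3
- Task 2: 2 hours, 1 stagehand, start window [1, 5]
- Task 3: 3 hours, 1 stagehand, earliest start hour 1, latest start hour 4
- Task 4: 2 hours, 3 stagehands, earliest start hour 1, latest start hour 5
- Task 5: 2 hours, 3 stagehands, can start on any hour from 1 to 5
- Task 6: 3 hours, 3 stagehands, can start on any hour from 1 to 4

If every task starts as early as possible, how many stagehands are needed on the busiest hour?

Early-start schedule: Task 1@1, Task 2@1, Task 3@1, Task 4@1, Task 5@1, Task 6@1.
Load per hour: hour 1: 16, hour 2: 16, hour 3: 9, hour 4: 5, hour 5: 0, hour 6: 0.
Peak is 16.

16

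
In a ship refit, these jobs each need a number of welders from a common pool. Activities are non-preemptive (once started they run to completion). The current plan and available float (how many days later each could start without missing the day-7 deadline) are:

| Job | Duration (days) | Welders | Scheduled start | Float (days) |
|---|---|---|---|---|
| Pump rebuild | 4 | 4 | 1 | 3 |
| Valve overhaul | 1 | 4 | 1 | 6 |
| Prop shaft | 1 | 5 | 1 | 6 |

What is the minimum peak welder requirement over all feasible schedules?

5

Early-start (Pump rebuild@1, Valve overhaul@1, Prop shaft@1) gives peak 13: d1:13  d2:4  d3:4  d4:4  d5:0  d6:0  d7:0.
Shift Valve overhaul→5, Prop shaft→6.
Schedule Pump rebuild@1, Valve overhaul@5, Prop shaft@6: d1:4  d2:4  d3:4  d4:4  d5:4  d6:5  d7:0 — peak 5.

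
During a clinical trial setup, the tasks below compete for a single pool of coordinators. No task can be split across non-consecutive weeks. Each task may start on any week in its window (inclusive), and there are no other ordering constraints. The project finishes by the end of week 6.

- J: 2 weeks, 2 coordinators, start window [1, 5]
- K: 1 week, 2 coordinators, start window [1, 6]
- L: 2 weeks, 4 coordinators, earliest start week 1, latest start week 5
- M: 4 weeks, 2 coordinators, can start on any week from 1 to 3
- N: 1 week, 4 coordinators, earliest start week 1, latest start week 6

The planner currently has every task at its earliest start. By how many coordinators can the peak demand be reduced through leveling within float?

Early-start peak: w1:14  w2:8  w3:2  w4:2  w5:0  w6:0 ⇒ 14.
Leveled (J@1, K@1, L@2, M@3, N@4): w1:4  w2:6  w3:6  w4:6  w5:2  w6:2 ⇒ 6.
Reduction 14 − 6 = 8.

8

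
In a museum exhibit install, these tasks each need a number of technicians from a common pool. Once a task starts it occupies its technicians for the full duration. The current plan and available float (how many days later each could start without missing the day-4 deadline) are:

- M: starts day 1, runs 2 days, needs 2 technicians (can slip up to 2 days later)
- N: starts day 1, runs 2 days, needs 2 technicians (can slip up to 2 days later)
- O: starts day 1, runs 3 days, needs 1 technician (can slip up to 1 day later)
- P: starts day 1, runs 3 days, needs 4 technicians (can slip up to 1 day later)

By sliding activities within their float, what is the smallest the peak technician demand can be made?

7

Early-start (M@1, N@1, O@1, P@1) gives peak 9: d1:9  d2:9  d3:5  d4:0.
Shift N→3.
Schedule M@1, N@3, O@1, P@1: d1:7  d2:7  d3:7  d4:2 — peak 7.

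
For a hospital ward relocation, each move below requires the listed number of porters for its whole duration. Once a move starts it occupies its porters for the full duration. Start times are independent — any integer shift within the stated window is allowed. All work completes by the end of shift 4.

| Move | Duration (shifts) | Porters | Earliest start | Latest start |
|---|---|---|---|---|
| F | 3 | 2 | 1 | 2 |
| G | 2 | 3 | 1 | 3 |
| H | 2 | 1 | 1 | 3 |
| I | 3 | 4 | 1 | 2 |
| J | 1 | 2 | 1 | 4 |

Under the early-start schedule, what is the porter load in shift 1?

12

At early start, shift 1 has: F, G, H, I, J.
Demand: 2 + 3 + 1 + 4 + 2 = 12.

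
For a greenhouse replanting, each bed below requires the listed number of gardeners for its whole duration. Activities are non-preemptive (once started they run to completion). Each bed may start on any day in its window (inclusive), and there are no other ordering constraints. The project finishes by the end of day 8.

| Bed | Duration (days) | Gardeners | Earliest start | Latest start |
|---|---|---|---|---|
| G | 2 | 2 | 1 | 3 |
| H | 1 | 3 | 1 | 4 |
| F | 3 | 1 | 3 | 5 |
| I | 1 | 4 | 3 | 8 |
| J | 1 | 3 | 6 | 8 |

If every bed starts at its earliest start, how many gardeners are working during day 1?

5

At early start, day 1 has: G, H.
Demand: 2 + 3 = 5.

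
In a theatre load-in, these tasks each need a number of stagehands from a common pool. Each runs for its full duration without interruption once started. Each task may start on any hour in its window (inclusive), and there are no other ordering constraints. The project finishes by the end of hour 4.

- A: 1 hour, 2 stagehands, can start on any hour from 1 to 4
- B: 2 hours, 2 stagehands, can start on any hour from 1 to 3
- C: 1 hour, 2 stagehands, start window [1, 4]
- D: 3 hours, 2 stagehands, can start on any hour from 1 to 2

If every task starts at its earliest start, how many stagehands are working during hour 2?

4

At early start, hour 2 has: B, D.
Demand: 2 + 2 = 4.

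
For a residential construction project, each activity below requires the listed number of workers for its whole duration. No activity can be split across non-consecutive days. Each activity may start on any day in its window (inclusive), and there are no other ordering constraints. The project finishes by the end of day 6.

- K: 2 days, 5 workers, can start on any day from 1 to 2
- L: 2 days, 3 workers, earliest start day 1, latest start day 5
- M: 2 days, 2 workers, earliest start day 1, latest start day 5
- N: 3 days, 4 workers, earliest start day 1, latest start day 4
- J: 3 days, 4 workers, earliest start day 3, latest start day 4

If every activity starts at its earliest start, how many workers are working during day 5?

4

At early start, day 5 has: J.
Demand: 4 = 4.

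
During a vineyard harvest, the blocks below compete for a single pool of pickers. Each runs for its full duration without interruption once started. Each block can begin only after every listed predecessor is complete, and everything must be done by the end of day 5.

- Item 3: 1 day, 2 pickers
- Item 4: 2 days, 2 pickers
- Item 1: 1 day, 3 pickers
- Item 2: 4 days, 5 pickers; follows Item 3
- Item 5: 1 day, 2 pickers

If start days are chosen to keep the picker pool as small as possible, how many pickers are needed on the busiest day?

7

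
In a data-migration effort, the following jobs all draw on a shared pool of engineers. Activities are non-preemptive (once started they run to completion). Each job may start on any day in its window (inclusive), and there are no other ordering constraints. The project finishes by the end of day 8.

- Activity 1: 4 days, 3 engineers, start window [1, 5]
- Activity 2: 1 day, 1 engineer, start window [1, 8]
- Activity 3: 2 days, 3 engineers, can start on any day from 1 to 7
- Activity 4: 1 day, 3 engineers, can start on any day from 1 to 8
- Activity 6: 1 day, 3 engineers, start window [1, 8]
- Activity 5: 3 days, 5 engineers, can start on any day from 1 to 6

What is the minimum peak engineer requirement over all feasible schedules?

Early-start (Activity 1@1, Activity 2@1, Activity 3@1, Activity 4@1, Activity 6@1, Activity 5@1) gives peak 18: d1:18  d2:11  d3:8  d4:3  d5:0  d6:0  d7:0  d8:0.
Shift Activity 3→2, Activity 4→4, Activity 6→5, Activity 5→6.
Schedule Activity 1@1, Activity 2@1, Activity 3@2, Activity 4@4, Activity 6@5, Activity 5@6: d1:4  d2:6  d3:6  d4:6  d5:3  d6:5  d7:5  d8:5 — peak 6.

6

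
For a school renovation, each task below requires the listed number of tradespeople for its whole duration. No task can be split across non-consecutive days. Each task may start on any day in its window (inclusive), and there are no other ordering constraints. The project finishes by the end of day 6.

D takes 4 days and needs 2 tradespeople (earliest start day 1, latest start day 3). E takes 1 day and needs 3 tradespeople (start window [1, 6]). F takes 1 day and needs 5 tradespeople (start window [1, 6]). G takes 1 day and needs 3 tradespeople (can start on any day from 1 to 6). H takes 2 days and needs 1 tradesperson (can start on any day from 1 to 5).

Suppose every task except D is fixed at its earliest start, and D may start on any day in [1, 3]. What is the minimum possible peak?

12

D@1: d1:14  d2:3  d3:2  d4:2  d5:0  d6:0 → peak 14
D@2: d1:12  d2:3  d3:2  d4:2  d5:2  d6:0 → peak 12
D@3: d1:12  d2:1  d3:2  d4:2  d5:2  d6:2 → peak 12
Best is D@2, peak 12.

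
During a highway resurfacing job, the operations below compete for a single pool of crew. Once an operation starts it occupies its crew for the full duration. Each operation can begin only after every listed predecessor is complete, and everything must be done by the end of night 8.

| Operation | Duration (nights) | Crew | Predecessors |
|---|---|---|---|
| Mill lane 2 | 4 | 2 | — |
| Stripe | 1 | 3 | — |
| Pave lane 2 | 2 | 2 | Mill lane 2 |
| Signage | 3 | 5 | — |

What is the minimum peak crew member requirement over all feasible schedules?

Early-start (Mill lane 2@1, Stripe@1, Pave lane 2@5, Signage@1) gives peak 10: n1:10  n2:7  n3:7  n4:2  n5:2  n6:2  n7:0  n8:0.
Shift Signage→2.
Schedule Mill lane 2@1, Stripe@1, Pave lane 2@5, Signage@2: n1:5  n2:7  n3:7  n4:7  n5:2  n6:2  n7:0  n8:0 — peak 7.

7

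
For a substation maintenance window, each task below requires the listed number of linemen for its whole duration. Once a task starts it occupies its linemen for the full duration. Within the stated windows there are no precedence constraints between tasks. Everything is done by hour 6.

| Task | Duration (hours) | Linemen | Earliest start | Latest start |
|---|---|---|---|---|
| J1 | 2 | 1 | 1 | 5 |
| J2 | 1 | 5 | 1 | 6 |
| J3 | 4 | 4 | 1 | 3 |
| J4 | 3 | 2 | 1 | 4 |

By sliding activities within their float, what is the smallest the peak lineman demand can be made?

6

Early-start (J1@1, J2@1, J3@1, J4@1) gives peak 12: h1:12  h2:7  h3:6  h4:4  h5:0  h6:0.
Shift J3→2, J4→3.
Schedule J1@1, J2@1, J3@2, J4@3: h1:6  h2:5  h3:6  h4:6  h5:6  h6:0 — peak 6.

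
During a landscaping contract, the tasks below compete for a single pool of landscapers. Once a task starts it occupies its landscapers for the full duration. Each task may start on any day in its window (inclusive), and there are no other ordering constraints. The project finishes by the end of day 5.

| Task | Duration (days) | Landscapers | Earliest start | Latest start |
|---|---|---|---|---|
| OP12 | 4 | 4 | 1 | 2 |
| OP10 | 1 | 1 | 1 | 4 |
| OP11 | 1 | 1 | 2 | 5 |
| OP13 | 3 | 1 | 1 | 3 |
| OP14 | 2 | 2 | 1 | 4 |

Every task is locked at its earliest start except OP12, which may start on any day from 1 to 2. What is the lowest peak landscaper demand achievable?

8

OP12@1: d1:8  d2:8  d3:5  d4:4  d5:0 → peak 8
OP12@2: d1:4  d2:8  d3:5  d4:4  d5:4 → peak 8
Best is OP12@1, peak 8.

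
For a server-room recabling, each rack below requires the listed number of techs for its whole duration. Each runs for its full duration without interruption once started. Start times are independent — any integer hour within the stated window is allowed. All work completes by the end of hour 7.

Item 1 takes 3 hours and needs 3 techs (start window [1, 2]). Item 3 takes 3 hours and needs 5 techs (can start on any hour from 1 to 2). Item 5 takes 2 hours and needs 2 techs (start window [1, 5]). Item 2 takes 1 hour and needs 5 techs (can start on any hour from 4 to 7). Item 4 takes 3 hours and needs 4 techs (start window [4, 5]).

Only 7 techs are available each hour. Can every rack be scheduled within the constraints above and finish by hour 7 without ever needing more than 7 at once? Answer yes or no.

The minimum achievable peak is 8; 7 < 8, so no feasible schedule stays within the cap.

no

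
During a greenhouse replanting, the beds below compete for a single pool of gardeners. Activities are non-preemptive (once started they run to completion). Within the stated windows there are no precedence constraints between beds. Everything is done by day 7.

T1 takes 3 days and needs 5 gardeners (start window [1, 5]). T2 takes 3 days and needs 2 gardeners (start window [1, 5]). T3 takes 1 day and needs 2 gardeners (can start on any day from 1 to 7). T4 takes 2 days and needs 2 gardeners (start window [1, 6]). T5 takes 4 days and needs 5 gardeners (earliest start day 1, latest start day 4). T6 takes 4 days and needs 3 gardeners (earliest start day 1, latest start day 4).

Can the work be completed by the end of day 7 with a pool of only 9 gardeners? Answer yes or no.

yes

Schedule T1@1, T2@1, T3@1, T4@2, T5@4, T6@4: d1:9  d2:9  d3:9  d4:8  d5:8  d6:8  d7:8 — peak 9 ≤ 9.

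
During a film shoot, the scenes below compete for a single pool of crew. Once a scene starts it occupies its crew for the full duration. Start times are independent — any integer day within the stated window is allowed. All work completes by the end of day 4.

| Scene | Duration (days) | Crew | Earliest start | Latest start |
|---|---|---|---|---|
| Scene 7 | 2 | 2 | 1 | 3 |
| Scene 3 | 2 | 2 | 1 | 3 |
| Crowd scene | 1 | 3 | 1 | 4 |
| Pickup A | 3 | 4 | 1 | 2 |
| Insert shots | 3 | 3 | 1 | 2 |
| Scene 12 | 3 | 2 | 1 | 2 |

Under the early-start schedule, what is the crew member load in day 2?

13

At early start, day 2 has: Scene 7, Scene 3, Pickup A, Insert shots, Scene 12.
Demand: 2 + 2 + 4 + 3 + 2 = 13.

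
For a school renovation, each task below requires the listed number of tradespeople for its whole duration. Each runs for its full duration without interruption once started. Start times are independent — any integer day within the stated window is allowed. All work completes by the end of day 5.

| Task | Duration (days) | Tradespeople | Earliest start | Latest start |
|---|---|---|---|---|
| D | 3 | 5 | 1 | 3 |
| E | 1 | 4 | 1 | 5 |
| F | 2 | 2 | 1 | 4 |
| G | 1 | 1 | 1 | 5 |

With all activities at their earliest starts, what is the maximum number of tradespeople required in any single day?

12

Early-start schedule: D@1, E@1, F@1, G@1.
Load per day: day 1: 12, day 2: 7, day 3: 5, day 4: 0, day 5: 0.
Peak is 12.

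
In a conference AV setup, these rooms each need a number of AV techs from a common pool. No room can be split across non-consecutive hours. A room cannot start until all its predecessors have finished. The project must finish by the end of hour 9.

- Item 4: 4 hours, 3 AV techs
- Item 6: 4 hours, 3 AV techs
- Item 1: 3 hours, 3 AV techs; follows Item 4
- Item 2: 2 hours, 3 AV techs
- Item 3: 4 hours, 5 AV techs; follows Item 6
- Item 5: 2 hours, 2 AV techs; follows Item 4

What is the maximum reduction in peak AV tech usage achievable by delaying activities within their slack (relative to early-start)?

1

Early-start peak: h1:9  h2:9  h3:6  h4:6  h5:10  h6:10  h7:8  h8:5  h9:0 ⇒ 10.
Leveled (Item 4@1, Item 6@1, Item 1@5, Item 2@1, Item 3@5, Item 5@8): h1:9  h2:9  h3:6  h4:6  h5:8  h6:8  h7:8  h8:7  h9:2 ⇒ 9.
Reduction 10 − 9 = 1.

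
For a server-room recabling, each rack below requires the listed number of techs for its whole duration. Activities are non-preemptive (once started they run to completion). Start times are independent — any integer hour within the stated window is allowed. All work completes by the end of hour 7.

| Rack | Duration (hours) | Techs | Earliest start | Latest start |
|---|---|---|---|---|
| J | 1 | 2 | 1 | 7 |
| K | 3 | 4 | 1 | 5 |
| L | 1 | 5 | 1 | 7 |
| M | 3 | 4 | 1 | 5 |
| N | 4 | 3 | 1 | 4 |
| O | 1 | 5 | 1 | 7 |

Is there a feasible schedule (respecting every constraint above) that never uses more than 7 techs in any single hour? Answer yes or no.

no

The minimum achievable peak is 8; 7 < 8, so no feasible schedule stays within the cap.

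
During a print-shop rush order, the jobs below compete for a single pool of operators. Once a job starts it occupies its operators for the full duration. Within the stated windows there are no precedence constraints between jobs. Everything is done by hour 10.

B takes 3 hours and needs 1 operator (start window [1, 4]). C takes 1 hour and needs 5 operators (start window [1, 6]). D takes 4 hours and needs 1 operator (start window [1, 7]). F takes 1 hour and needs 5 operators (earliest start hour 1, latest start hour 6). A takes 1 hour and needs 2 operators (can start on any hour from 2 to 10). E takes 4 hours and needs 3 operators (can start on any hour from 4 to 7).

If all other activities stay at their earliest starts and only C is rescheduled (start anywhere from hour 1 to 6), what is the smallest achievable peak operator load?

7

C@1: h1:12  h2:4  h3:2  h4:4  h5:3  h6:3  h7:3  h8:0  h9:0  h10:0 → peak 12
C@2: h1:7  h2:9  h3:2  h4:4  h5:3  h6:3  h7:3  h8:0  h9:0  h10:0 → peak 9
C@3: h1:7  h2:4  h3:7  h4:4  h5:3  h6:3  h7:3  h8:0  h9:0  h10:0 → peak 7
C@4: h1:7  h2:4  h3:2  h4:9  h5:3  h6:3  h7:3  h8:0  h9:0  h10:0 → peak 9
C@5: h1:7  h2:4  h3:2  h4:4  h5:8  h6:3  h7:3  h8:0  h9:0  h10:0 → peak 8
C@6: h1:7  h2:4  h3:2  h4:4  h5:3  h6:8  h7:3  h8:0  h9:0  h10:0 → peak 8
Best is C@3, peak 7.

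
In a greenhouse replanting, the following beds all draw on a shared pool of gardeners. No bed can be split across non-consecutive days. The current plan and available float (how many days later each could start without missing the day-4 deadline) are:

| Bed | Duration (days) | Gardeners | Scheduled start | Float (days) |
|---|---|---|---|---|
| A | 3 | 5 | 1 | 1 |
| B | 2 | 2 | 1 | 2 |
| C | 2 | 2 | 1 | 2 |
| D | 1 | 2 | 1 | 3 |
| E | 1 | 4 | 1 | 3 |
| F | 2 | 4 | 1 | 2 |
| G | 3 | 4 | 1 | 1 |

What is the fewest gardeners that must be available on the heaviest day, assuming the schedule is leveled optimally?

Early-start (A@1, B@1, C@1, D@1, E@1, F@1, G@1) gives peak 23: d1:23  d2:17  d3:9  d4:0.
Shift E→4, F→3, G→2.
Schedule A@1, B@1, C@1, D@1, E@4, F@3, G@2: d1:11  d2:13  d3:13  d4:12 — peak 13.
Total gardener-days = 49 over 4 days ⇒ peak ≥ ⌈49/4⌉ = 13, so 13 is optimal.

13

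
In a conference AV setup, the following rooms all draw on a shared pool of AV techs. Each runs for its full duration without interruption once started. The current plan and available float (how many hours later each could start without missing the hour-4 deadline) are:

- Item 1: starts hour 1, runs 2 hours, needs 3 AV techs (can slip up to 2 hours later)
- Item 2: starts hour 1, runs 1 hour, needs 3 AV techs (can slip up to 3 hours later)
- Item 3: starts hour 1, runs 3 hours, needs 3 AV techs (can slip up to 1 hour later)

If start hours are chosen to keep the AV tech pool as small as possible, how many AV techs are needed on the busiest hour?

6

Early-start (Item 1@1, Item 2@1, Item 3@1) gives peak 9: h1:9  h2:6  h3:3  h4:0.
Shift Item 3→2.
Schedule Item 1@1, Item 2@1, Item 3@2: h1:6  h2:6  h3:3  h4:3 — peak 6.
No arrangement of the 24 feasible schedules does better.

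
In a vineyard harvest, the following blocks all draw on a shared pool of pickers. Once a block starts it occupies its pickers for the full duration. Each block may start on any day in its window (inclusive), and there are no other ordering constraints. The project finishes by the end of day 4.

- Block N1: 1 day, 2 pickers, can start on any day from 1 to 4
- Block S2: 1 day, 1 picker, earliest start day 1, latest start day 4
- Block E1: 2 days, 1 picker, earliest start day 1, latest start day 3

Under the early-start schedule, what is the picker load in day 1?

4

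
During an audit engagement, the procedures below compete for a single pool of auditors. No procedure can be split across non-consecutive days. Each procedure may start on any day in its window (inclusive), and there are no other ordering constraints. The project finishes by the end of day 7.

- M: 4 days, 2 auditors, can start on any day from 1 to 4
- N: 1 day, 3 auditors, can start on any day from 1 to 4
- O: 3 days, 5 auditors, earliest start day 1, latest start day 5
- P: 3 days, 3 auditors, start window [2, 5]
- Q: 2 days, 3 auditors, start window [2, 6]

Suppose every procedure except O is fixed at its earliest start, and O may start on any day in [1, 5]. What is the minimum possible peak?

O@1: d1:10  d2:13  d3:13  d4:5  d5:0  d6:0  d7:0 → peak 13
O@2: d1:5  d2:13  d3:13  d4:10  d5:0  d6:0  d7:0 → peak 13
O@3: d1:5  d2:8  d3:13  d4:10  d5:5  d6:0  d7:0 → peak 13
O@4: d1:5  d2:8  d3:8  d4:10  d5:5  d6:5  d7:0 → peak 10
O@5: d1:5  d2:8  d3:8  d4:5  d5:5  d6:5  d7:5 → peak 8
Best is O@5, peak 8.

8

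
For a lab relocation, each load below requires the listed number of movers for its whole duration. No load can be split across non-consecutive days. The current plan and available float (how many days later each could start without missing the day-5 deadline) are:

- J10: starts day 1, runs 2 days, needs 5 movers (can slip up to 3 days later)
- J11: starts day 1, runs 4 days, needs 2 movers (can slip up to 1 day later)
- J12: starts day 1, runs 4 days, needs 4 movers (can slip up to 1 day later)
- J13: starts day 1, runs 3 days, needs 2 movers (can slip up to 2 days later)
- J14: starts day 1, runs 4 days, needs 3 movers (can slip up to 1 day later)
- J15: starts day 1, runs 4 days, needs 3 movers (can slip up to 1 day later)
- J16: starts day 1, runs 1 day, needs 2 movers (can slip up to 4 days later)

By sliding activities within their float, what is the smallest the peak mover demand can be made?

17

Early-start (J10@1, J11@1, J12@1, J13@1, J14@1, J15@1, J16@1) gives peak 21: d1:21  d2:19  d3:14  d4:12  d5:0.
Shift J13→3, J16→3.
Schedule J10@1, J11@1, J12@1, J13@3, J14@1, J15@1, J16@3: d1:17  d2:17  d3:16  d4:14  d5:2 — peak 17.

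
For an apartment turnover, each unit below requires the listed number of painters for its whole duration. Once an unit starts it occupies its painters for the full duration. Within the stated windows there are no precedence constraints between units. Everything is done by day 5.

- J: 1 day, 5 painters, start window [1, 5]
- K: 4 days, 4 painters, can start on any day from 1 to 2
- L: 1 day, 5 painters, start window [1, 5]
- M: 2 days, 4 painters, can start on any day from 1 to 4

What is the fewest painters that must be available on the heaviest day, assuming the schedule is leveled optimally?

9

Early-start (J@1, K@1, L@1, M@1) gives peak 18: d1:18  d2:8  d3:4  d4:4  d5:0.
Shift L→2, M→3.
Schedule J@1, K@1, L@2, M@3: d1:9  d2:9  d3:8  d4:8  d5:0 — peak 9.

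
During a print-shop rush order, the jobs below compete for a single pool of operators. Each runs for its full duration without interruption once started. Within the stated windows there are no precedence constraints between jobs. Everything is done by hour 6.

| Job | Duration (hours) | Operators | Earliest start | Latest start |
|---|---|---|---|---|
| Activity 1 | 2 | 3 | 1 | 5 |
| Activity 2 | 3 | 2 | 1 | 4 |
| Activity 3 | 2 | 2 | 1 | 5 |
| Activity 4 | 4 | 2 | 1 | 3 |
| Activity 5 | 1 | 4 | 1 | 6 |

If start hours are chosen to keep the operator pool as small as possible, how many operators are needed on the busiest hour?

Early-start (Activity 1@1, Activity 2@1, Activity 3@1, Activity 4@1, Activity 5@1) gives peak 13: h1:13  h2:9  h3:4  h4:2  h5:0  h6:0.
Shift Activity 3→3, Activity 4→3, Activity 5→5.
Schedule Activity 1@1, Activity 2@1, Activity 3@3, Activity 4@3, Activity 5@5: h1:5  h2:5  h3:6  h4:4  h5:6  h6:2 — peak 6.

6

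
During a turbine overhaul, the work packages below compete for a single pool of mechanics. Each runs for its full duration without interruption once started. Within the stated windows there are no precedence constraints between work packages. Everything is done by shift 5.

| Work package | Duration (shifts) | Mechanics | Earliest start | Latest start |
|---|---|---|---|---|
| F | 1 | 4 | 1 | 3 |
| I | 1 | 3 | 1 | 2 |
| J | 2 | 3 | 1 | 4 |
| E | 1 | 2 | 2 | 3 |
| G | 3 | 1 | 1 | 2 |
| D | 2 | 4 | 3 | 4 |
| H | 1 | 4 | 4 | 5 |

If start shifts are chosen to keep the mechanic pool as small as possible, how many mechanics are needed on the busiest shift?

Early-start (F@1, I@1, J@1, E@2, G@1, D@3, H@4) gives peak 11: s1:11  s2:6  s3:5  s4:8  s5:0.
Shift I→2, E→3, G→2, H→5.
Schedule F@1, I@2, J@1, E@3, G@2, D@3, H@5: s1:7  s2:7  s3:7  s4:5  s5:4 — peak 7.

7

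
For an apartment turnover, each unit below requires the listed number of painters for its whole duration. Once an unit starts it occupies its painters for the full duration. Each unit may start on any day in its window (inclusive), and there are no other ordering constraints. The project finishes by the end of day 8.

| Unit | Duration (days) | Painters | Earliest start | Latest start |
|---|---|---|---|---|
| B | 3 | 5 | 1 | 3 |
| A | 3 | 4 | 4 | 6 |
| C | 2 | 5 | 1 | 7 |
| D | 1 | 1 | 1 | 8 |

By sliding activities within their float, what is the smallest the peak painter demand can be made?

5

Early-start (B@1, A@4, C@1, D@1) gives peak 11: d1:11  d2:10  d3:5  d4:4  d5:4  d6:4  d7:0  d8:0.
Shift C→7, D→4.
Schedule B@1, A@4, C@7, D@4: d1:5  d2:5  d3:5  d4:5  d5:4  d6:4  d7:5  d8:5 — peak 5.
Total painter-days = 38 over 8 days ⇒ peak ≥ ⌈38/8⌉ = 5, so 5 is optimal.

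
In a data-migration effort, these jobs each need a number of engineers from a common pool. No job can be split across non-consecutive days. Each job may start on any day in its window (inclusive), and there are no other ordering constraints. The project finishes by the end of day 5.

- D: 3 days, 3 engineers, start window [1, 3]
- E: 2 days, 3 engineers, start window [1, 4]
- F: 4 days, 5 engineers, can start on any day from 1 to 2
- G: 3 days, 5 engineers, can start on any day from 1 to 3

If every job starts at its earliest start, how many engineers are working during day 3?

13

At early start, day 3 has: D, F, G.
Demand: 3 + 5 + 5 = 13.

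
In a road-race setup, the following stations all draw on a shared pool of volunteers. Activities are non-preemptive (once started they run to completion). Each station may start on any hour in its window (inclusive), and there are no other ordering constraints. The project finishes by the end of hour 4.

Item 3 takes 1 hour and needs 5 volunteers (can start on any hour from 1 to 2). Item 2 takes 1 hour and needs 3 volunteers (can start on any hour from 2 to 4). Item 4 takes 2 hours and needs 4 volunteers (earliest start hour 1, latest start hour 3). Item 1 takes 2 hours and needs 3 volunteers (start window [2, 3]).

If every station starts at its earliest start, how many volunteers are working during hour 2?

At early start, hour 2 has: Item 2, Item 4, Item 1.
Demand: 3 + 4 + 3 = 10.

10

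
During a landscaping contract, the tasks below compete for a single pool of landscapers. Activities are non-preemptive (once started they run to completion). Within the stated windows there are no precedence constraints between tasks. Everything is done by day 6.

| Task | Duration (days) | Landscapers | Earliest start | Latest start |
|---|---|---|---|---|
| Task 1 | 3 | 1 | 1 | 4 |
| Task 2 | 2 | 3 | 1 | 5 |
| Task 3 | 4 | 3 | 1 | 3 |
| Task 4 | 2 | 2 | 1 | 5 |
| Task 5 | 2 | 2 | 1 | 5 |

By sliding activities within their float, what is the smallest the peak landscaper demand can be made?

6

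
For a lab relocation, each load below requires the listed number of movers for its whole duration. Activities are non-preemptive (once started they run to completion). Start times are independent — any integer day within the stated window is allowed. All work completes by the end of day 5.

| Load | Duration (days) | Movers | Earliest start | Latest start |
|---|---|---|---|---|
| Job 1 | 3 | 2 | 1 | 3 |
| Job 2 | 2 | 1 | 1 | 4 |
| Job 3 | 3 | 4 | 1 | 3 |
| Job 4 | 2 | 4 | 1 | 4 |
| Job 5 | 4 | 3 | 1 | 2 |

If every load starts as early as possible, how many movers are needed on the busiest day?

Early-start schedule: Job 1@1, Job 2@1, Job 3@1, Job 4@1, Job 5@1.
Load per day: day 1: 14, day 2: 14, day 3: 9, day 4: 3, day 5: 0.
Peak is 14.

14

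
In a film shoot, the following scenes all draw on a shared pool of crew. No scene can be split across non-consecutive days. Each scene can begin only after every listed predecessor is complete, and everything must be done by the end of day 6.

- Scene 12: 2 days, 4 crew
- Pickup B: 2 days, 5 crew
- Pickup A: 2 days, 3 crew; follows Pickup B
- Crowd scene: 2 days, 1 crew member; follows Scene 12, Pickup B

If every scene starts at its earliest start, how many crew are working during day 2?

At early start, day 2 has: Scene 12, Pickup B.
Demand: 4 + 5 = 9.

9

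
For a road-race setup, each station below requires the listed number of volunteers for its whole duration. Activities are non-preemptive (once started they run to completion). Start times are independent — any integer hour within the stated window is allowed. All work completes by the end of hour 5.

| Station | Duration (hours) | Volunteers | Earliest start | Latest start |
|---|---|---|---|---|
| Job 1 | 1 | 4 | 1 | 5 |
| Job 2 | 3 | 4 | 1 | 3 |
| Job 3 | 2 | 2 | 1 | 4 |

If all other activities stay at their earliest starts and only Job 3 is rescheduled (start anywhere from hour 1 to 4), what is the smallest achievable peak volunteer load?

Job 3@1: h1:10  h2:6  h3:4  h4:0  h5:0 → peak 10
Job 3@2: h1:8  h2:6  h3:6  h4:0  h5:0 → peak 8
Job 3@3: h1:8  h2:4  h3:6  h4:2  h5:0 → peak 8
Job 3@4: h1:8  h2:4  h3:4  h4:2  h5:2 → peak 8
Best is Job 3@2, peak 8.

8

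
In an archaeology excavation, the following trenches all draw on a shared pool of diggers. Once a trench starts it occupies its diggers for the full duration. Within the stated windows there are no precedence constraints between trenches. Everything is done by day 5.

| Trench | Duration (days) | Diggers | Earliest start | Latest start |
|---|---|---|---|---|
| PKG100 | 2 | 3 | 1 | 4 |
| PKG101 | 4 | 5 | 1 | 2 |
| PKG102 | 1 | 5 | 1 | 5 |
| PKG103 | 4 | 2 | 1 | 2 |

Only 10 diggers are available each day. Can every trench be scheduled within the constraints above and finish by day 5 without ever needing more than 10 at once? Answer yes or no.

yes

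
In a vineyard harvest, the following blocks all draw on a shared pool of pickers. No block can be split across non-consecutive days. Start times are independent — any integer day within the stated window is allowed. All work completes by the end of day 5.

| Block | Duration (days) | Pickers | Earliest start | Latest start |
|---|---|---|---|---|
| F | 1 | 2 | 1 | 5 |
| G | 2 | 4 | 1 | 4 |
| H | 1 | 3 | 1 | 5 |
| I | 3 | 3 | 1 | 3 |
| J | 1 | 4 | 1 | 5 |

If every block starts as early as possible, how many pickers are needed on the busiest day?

16

Early-start schedule: F@1, G@1, H@1, I@1, J@1.
Load per day: day 1: 16, day 2: 7, day 3: 3, day 4: 0, day 5: 0.
Peak is 16.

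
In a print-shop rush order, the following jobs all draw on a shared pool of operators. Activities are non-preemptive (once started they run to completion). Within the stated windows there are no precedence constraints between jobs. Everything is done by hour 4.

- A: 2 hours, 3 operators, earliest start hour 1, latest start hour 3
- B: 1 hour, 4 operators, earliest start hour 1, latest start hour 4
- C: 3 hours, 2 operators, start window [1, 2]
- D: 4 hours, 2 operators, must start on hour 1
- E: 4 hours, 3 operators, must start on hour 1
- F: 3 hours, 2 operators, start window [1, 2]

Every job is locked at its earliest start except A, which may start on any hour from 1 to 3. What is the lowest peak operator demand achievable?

A@1: h1:16  h2:12  h3:9  h4:5 → peak 16
A@2: h1:13  h2:12  h3:12  h4:5 → peak 13
A@3: h1:13  h2:9  h3:12  h4:8 → peak 13
Best is A@2, peak 13.

13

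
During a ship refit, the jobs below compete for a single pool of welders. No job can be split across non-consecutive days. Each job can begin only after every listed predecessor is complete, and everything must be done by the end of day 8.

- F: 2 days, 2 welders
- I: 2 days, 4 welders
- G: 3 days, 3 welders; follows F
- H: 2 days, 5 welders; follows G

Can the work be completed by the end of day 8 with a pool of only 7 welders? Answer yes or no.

yes

Schedule F@1, I@1, G@3, H@6: d1:6  d2:6  d3:3  d4:3  d5:3  d6:5  d7:5  d8:0 — peak 6 ≤ 7.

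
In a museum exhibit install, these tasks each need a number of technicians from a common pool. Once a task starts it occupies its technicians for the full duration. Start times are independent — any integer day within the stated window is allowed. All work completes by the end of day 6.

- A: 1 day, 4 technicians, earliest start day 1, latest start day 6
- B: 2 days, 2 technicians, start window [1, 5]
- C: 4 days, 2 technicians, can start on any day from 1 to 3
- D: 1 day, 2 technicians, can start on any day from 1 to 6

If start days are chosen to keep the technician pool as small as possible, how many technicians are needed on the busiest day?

4

Early-start (A@1, B@1, C@1, D@1) gives peak 10: d1:10  d2:4  d3:2  d4:2  d5:0  d6:0.
Shift B→2, C→2, D→4.
Schedule A@1, B@2, C@2, D@4: d1:4  d2:4  d3:4  d4:4  d5:2  d6:0 — peak 4.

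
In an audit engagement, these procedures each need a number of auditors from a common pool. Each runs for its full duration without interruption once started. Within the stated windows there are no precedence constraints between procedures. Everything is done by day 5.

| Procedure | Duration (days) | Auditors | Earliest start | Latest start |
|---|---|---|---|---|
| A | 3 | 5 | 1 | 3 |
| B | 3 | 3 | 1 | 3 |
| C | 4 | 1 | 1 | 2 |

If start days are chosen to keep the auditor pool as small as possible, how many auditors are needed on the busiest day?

9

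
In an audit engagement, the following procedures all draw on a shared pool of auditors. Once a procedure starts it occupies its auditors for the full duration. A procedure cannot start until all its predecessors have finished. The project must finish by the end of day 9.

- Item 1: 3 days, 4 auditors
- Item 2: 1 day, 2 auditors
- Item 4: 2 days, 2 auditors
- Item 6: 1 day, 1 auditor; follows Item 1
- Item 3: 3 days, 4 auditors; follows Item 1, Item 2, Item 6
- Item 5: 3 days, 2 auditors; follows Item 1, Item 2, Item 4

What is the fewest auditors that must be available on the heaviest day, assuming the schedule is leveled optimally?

6

Early-start (Item 1@1, Item 2@1, Item 4@1, Item 6@4, Item 3@5, Item 5@4) gives peak 8: d1:8  d2:6  d3:4  d4:3  d5:6  d6:6  d7:4  d8:0  d9:0.
Shift Item 4→2.
Schedule Item 1@1, Item 2@1, Item 4@2, Item 6@4, Item 3@5, Item 5@4: d1:6  d2:6  d3:6  d4:3  d5:6  d6:6  d7:4  d8:0  d9:0 — peak 6.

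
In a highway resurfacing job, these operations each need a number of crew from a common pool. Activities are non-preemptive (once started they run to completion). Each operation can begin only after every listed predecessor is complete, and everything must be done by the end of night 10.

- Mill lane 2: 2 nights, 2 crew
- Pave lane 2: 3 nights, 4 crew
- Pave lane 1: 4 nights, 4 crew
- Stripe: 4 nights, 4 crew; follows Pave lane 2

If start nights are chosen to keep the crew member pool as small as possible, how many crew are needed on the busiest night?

Early-start (Mill lane 2@1, Pave lane 2@1, Pave lane 1@1, Stripe@4) gives peak 10: n1:10  n2:10  n3:8  n4:8  n5:4  n6:4  n7:4  n8:0  n9:0  n10:0.
Shift Pave lane 1→3.
Schedule Mill lane 2@1, Pave lane 2@1, Pave lane 1@3, Stripe@4: n1:6  n2:6  n3:8  n4:8  n5:8  n6:8  n7:4  n8:0  n9:0  n10:0 — peak 8.

8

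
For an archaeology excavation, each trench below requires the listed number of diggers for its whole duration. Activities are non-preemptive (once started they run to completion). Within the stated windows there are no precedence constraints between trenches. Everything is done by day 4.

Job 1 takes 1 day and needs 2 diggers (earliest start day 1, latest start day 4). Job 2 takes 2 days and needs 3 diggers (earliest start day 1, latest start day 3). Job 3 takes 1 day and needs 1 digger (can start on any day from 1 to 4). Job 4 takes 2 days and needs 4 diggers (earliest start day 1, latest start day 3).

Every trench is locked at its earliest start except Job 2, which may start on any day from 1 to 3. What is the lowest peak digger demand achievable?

7

Job 2@1: d1:10  d2:7  d3:0  d4:0 → peak 10
Job 2@2: d1:7  d2:7  d3:3  d4:0 → peak 7
Job 2@3: d1:7  d2:4  d3:3  d4:3 → peak 7
Best is Job 2@2, peak 7.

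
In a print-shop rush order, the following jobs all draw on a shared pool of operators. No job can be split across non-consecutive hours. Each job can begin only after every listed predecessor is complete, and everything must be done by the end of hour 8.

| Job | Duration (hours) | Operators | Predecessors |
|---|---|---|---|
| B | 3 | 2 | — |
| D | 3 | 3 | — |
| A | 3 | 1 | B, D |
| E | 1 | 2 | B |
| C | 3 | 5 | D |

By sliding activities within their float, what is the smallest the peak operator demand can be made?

6

Early-start (B@1, D@1, A@4, E@4, C@4) gives peak 8: h1:5  h2:5  h3:5  h4:8  h5:6  h6:6  h7:0  h8:0.
Shift C→5.
Schedule B@1, D@1, A@4, E@4, C@5: h1:5  h2:5  h3:5  h4:3  h5:6  h6:6  h7:5  h8:0 — peak 6.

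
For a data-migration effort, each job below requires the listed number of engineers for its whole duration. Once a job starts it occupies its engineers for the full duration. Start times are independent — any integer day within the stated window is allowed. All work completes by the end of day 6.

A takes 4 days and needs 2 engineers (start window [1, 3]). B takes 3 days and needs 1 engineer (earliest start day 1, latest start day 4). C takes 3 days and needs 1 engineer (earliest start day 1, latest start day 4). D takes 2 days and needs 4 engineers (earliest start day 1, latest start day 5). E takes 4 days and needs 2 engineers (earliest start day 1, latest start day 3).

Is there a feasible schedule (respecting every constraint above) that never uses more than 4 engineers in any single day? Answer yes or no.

Total engineer-days = 30; over 6 days the average is 30/6 > 4, so some day must exceed 4.

no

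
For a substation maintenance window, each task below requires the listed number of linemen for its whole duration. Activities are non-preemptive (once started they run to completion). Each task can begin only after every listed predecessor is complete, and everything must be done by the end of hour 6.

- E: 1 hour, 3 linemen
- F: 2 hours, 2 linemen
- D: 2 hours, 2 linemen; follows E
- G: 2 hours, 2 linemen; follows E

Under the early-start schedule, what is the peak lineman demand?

6

Early-start schedule: E@1, F@1, D@2, G@2.
Load per hour: hour 1: 5, hour 2: 6, hour 3: 4, hour 4: 0, hour 5: 0, hour 6: 0.
Peak is 6.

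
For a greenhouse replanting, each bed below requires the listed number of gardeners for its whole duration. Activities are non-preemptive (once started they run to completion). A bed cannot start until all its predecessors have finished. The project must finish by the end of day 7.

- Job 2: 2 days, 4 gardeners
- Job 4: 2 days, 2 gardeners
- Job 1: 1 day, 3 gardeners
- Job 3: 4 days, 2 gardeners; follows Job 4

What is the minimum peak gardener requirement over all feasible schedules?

Early-start (Job 2@1, Job 4@1, Job 1@1, Job 3@3) gives peak 9: d1:9  d2:6  d3:2  d4:2  d5:2  d6:2  d7:0.
Shift Job 1→3.
Schedule Job 2@1, Job 4@1, Job 1@3, Job 3@3: d1:6  d2:6  d3:5  d4:2  d5:2  d6:2  d7:0 — peak 6.

6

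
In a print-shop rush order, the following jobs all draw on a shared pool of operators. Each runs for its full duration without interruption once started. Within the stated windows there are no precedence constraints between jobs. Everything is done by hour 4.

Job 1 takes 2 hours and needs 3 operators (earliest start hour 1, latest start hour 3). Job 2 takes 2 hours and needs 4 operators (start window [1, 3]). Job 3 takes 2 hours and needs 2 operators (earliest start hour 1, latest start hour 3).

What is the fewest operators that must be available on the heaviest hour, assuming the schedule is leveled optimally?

5

Early-start (Job 1@1, Job 2@1, Job 3@1) gives peak 9: h1:9  h2:9  h3:0  h4:0.
Shift Job 2→3.
Schedule Job 1@1, Job 2@3, Job 3@1: h1:5  h2:5  h3:4  h4:4 — peak 5.
Total operator-hours = 18 over 4 hours ⇒ peak ≥ ⌈18/4⌉ = 5, so 5 is optimal.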